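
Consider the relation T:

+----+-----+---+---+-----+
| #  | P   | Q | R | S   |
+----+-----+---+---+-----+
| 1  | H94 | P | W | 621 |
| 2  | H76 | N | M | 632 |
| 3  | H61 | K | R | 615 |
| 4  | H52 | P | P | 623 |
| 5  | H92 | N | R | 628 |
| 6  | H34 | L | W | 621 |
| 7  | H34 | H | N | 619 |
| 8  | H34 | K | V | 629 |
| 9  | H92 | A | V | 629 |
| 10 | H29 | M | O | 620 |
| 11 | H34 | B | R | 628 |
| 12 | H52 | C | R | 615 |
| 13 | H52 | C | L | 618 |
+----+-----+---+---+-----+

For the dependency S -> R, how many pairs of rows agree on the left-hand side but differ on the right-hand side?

0

S=621: all 2 rows agree on R — 0 pairs.
S=615: all 2 rows agree on R — 0 pairs.
S=628: all 2 rows agree on R — 0 pairs.
S=629: all 2 rows agree on R — 0 pairs.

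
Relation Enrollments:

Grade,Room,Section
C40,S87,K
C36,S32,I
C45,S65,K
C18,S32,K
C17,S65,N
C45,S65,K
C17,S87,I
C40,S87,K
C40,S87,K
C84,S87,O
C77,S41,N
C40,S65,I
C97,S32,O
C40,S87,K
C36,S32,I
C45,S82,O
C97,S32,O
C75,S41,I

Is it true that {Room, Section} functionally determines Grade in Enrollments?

Yes

(Room=S87, Section=K): 4 rows → Grade = C40, C40, C40, C40 ✓
(Room=S32, Section=I): 2 rows → Grade = C36, C36 ✓
(Room=S65, Section=K): 2 rows → Grade = C45, C45 ✓
(Room=S32, Section=K): 1 row → Grade = C18 ✓
(Room=S65, Section=N): 1 row → Grade = C17 ✓
(Room=S87, Section=I): 1 row → Grade = C17 ✓
(Room=S87, Section=O): 1 row → Grade = C84 ✓
(Room=S41, Section=N): 1 row → Grade = C77 ✓
(Room=S65, Section=I): 1 row → Grade = C40 ✓
(Room=S32, Section=O): 2 rows → Grade = C97, C97 ✓
(Room=S82, Section=O): 1 row → Grade = C45 ✓
(Room=S41, Section=I): 1 row → Grade = C75 ✓
Every {Room, Section} value is associated with a single Grade value, so {Room, Section} -> Grade holds.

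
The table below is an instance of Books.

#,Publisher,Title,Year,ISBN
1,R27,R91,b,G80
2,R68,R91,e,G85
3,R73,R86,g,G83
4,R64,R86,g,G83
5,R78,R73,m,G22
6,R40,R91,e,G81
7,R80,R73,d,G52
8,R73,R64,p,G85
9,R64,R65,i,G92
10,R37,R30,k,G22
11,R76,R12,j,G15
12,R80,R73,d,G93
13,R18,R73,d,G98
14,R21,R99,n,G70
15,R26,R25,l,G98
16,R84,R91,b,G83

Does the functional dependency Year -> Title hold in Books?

Year=b: rows 1, 16 → Title = R91, R91 ✓
Year=e: rows 2, 6 → Title = R91, R91 ✓
Year=g: rows 3, 4 → Title = R86, R86 ✓
Year=m: row 5 → Title = R73 ✓
Year=d: rows 7, 12, 13 → Title = R73, R73, R73 ✓
Year=p: row 8 → Title = R64 ✓
Year=i: row 9 → Title = R65 ✓
Year=k: row 10 → Title = R30 ✓
Year=j: row 11 → Title = R12 ✓
Year=n: row 14 → Title = R99 ✓
Year=l: row 15 → Title = R25 ✓
Every Year value is associated with a single Title value, so Year -> Title holds.

Yes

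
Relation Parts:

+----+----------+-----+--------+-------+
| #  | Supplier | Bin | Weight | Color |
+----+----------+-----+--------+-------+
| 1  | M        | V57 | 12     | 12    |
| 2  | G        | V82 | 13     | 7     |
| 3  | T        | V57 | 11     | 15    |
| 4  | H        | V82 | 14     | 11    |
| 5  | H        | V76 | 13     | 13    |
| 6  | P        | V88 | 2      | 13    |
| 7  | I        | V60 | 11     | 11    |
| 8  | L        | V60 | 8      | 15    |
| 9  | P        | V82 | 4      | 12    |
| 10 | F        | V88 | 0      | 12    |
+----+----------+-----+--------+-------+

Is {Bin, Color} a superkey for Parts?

All 10 rows have distinct {Bin, Color} values, so {Bin, Color} → (all attributes) holds and {Bin, Color} is a superkey.

Yes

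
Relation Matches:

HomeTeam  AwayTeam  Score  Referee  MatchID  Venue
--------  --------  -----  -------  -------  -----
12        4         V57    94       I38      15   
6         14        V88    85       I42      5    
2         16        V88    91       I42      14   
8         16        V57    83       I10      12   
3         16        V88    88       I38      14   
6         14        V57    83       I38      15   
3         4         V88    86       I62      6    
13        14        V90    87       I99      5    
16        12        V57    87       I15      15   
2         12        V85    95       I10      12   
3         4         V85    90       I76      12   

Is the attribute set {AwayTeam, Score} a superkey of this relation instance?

No

Two distinct rows share (AwayTeam=16, Score=V88), so {AwayTeam, Score} does not determine every attribute — not a superkey.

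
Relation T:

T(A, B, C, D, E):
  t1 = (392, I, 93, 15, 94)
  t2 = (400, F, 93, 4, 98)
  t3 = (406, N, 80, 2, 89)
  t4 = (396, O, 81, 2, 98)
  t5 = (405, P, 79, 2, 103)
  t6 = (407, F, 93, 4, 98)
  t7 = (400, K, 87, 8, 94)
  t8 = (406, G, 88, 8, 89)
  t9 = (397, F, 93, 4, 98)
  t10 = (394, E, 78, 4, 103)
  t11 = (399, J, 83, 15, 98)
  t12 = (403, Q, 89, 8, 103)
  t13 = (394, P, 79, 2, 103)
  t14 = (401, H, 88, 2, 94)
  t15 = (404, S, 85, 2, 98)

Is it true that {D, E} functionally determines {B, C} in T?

(D=15, E=94): row 1 → {B,C} = (I, 93) ✓
(D=4, E=98): rows 2, 6, 9 → {B,C} = (F, 93), (F, 93), (F, 93) ✓
(D=2, E=89): row 3 → {B,C} = (N, 80) ✓
(D=2, E=98): rows 4, 15 → {B,C} takes values {(O, 81), (S, 85)} — violation
(D=2, E=103): rows 5, 13 → {B,C} = (P, 79), (P, 79) ✓
(D=8, E=94): row 7 → {B,C} = (K, 87) ✓
(D=8, E=89): row 8 → {B,C} = (G, 88) ✓
(D=4, E=103): row 10 → {B,C} = (E, 78) ✓
(D=15, E=98): row 11 → {B,C} = (J, 83) ✓
(D=8, E=103): row 12 → {B,C} = (Q, 89) ✓
(D=2, E=94): row 14 → {B,C} = (H, 88) ✓
Two rows agree on {D, E} but differ on {B, C}, so {D, E} -> {B, C} does not hold.

No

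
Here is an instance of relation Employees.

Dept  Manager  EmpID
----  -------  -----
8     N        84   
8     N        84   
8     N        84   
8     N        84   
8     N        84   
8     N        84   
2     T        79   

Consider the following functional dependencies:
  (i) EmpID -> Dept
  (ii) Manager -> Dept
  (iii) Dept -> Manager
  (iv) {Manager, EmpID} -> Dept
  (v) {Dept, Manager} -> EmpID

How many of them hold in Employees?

5

(i) EmpID -> Dept: every LHS value maps to a single RHS value — holds.
(ii) Manager -> Dept: every LHS value maps to a single RHS value — holds.
(iii) Dept -> Manager: every LHS value maps to a single RHS value — holds.
(iv) {Manager, EmpID} -> Dept: every LHS value maps to a single RHS value — holds.
(v) {Dept, Manager} -> EmpID: every LHS value maps to a single RHS value — holds.
5 of the 5 dependencies hold.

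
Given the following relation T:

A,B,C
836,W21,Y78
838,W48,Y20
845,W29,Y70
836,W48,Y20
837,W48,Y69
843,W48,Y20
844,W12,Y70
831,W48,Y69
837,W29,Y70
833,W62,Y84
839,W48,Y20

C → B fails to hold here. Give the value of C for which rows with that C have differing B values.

C=Y78: 1 row → B = W21 ✓
C=Y20: 4 rows → B = W48, W48, W48, W48 ✓
C=Y70: 3 rows → B takes values {W29, W12} — violation
C=Y69: 2 rows → B = W48, W48 ✓
C=Y84: 1 row → B = W62 ✓
The only C value with inconsistent B is C=Y70.

Y70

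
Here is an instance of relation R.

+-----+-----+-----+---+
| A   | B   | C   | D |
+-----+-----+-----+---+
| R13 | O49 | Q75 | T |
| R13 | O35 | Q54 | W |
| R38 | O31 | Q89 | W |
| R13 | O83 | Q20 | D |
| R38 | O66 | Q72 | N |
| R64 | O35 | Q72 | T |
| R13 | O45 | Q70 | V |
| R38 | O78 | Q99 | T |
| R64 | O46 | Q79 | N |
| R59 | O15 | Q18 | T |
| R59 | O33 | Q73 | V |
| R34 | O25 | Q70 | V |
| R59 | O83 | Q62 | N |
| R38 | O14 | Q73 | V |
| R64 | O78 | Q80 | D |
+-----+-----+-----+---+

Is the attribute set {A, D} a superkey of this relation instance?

Yes

All 15 rows have distinct {A, D} values, so {A, D} → (all attributes) holds and {A, D} is a superkey.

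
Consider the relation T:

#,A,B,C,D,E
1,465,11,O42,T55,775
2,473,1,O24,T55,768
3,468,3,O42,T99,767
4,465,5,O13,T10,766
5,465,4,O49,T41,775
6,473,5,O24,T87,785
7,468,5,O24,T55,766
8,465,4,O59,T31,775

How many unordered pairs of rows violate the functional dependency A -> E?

5

A=465: violating pairs (1,4), (4,5), (4,8) — 3 pairs.
A=473: violating pairs (2,6) — 1 pair.
A=468: violating pairs (3,7) — 1 pair.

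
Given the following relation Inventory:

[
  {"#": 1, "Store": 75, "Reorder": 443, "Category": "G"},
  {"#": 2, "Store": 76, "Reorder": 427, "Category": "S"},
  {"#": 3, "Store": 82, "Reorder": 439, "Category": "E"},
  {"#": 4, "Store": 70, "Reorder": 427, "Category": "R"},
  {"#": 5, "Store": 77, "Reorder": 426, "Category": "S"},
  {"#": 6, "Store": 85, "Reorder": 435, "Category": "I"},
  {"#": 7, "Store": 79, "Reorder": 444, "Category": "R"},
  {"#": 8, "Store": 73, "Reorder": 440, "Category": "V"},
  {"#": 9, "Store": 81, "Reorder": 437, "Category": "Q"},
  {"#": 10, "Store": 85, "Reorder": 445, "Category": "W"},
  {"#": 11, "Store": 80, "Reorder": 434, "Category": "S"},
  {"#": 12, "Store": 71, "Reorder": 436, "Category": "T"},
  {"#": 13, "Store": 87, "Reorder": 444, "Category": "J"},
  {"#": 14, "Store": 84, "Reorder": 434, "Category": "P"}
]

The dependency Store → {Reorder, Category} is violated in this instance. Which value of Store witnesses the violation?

85

Store=75: row 1 → {Reorder,Category} = (443, G) ✓
Store=76: row 2 → {Reorder,Category} = (427, S) ✓
Store=82: row 3 → {Reorder,Category} = (439, E) ✓
Store=70: row 4 → {Reorder,Category} = (427, R) ✓
Store=77: row 5 → {Reorder,Category} = (426, S) ✓
Store=85: rows 6, 10 → {Reorder,Category} takes values {(435, I), (445, W)} — violation
Store=79: row 7 → {Reorder,Category} = (444, R) ✓
Store=73: row 8 → {Reorder,Category} = (440, V) ✓
Store=81: row 9 → {Reorder,Category} = (437, Q) ✓
Store=80: row 11 → {Reorder,Category} = (434, S) ✓
Store=71: row 12 → {Reorder,Category} = (436, T) ✓
Store=87: row 13 → {Reorder,Category} = (444, J) ✓
Store=84: row 14 → {Reorder,Category} = (434, P) ✓
The only Store value with inconsistent RHS is Store=85.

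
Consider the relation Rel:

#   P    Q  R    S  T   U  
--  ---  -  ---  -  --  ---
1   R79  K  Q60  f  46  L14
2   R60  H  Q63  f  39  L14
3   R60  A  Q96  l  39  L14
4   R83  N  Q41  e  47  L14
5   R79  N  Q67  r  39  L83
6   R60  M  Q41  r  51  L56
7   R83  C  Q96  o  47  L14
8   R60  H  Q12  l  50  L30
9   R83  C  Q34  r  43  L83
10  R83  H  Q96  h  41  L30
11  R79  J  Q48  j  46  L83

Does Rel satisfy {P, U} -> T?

(P=R79, U=L14): row 1 → T = 46 ✓
(P=R60, U=L14): rows 2, 3 → T = 39, 39 ✓
(P=R83, U=L14): rows 4, 7 → T = 47, 47 ✓
(P=R79, U=L83): rows 5, 11 → T takes values {39, 46} — violation
(P=R60, U=L56): row 6 → T = 51 ✓
(P=R60, U=L30): row 8 → T = 50 ✓
(P=R83, U=L83): row 9 → T = 43 ✓
(P=R83, U=L30): row 10 → T = 41 ✓
Two rows agree on {P, U} but differ on T, so {P, U} -> T does not hold.

No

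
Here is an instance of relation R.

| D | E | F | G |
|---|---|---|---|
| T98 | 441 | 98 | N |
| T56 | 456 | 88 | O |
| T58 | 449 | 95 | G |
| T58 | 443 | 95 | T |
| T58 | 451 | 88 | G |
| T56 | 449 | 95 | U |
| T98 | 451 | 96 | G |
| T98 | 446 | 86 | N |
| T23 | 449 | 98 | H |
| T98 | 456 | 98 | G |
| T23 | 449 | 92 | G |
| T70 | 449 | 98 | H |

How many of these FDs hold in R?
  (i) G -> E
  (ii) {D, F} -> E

(i) G -> E: G=N: 2 rows → E takes values {441, 446} — violation; G=G: 5 rows → E takes values {449, 451, 456} — violation — fails.
(ii) {D, F} -> E: (D=T98, F=98): 2 rows → E takes values {441, 456} — violation; (D=T58, F=95): 2 rows → E takes values {449, 443} — violation — fails.
None of the 2 dependencies hold.

0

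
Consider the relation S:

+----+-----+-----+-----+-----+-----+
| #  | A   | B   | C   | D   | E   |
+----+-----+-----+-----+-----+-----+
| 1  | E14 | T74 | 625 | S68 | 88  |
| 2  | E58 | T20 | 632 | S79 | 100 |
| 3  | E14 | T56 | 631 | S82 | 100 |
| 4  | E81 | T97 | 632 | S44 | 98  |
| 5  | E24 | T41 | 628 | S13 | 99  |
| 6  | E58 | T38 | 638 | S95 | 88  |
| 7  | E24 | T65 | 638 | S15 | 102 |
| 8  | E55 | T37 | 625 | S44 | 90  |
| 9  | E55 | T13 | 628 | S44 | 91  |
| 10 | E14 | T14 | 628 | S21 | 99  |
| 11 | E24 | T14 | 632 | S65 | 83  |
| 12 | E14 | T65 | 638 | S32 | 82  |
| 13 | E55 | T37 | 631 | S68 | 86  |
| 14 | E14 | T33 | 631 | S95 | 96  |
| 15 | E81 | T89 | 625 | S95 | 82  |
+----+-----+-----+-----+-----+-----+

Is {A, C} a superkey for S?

Rows 3 and 14 have the same {A, C} value (A=E14, C=631) but are distinct tuples, so {A, C} does not determine every attribute — not a superkey.

No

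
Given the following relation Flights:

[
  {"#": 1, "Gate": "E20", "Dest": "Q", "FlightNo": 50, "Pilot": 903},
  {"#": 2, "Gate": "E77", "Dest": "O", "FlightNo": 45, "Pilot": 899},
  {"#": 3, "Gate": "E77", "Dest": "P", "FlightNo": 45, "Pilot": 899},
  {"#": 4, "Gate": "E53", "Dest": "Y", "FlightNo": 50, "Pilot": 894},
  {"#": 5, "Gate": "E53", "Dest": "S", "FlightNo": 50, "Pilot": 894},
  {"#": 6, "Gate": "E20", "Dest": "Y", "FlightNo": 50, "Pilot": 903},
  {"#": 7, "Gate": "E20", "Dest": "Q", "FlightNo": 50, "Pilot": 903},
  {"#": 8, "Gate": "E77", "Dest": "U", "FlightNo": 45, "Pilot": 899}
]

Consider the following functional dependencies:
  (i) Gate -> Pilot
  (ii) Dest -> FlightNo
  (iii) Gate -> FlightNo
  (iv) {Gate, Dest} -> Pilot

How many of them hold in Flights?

4

(i) Gate -> Pilot: every LHS value maps to a single RHS value — holds.
(ii) Dest -> FlightNo: every LHS value maps to a single RHS value — holds.
(iii) Gate -> FlightNo: every LHS value maps to a single RHS value — holds.
(iv) {Gate, Dest} -> Pilot: every LHS value maps to a single RHS value — holds.
4 of the 4 dependencies hold.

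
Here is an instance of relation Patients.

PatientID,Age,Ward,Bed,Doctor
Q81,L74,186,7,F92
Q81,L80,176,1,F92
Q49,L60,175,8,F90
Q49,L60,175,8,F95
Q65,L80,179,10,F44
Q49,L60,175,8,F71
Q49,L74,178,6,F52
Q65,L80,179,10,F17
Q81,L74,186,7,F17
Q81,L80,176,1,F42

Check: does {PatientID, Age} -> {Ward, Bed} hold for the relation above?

Yes

(PatientID=Q81, Age=L74): 2 rows → {Ward,Bed} = (186, 7), (186, 7) ✓
(PatientID=Q81, Age=L80): 2 rows → {Ward,Bed} = (176, 1), (176, 1) ✓
(PatientID=Q49, Age=L60): 3 rows → {Ward,Bed} = (175, 8), (175, 8), (175, 8) ✓
(PatientID=Q65, Age=L80): 2 rows → {Ward,Bed} = (179, 10), (179, 10) ✓
(PatientID=Q49, Age=L74): 1 row → {Ward,Bed} = (178, 6) ✓
Every {PatientID, Age} value is associated with a single {Ward, Bed} value, so {PatientID, Age} -> {Ward, Bed} holds.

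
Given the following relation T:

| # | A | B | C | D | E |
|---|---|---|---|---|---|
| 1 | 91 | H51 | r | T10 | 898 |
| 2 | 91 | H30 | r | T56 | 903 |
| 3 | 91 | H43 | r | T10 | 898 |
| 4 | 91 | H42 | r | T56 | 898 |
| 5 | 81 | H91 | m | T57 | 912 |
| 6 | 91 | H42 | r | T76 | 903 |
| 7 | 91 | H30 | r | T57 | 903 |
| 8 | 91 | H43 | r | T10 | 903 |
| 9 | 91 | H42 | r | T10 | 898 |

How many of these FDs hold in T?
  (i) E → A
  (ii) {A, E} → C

2

(i) E → A: every LHS value maps to a single RHS value — holds.
(ii) {A, E} → C: every LHS value maps to a single RHS value — holds.
2 of the 2 dependencies hold.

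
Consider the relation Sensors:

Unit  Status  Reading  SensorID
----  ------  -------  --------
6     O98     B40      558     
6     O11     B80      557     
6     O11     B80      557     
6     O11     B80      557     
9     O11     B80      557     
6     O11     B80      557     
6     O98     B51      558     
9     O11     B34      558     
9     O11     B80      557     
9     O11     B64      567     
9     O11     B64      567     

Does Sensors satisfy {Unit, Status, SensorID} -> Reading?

(Unit=6, Status=O98, SensorID=558): 2 rows → Reading takes values {B40, B51} — violation
(Unit=6, Status=O11, SensorID=557): 4 rows → Reading = B80, B80, B80, B80 ✓
(Unit=9, Status=O11, SensorID=557): 2 rows → Reading = B80, B80 ✓
(Unit=9, Status=O11, SensorID=558): 1 row → Reading = B34 ✓
(Unit=9, Status=O11, SensorID=567): 2 rows → Reading = B64, B64 ✓
Two rows agree on {Unit, Status, SensorID} but differ on Reading, so {Unit, Status, SensorID} -> Reading does not hold.

No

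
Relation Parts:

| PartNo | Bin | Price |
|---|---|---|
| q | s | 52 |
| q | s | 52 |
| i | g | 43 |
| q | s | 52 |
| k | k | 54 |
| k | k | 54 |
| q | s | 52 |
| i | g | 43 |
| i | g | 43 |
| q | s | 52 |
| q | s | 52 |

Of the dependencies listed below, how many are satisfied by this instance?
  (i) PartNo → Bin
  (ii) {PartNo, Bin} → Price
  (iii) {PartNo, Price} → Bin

3

(i) PartNo → Bin: every LHS value maps to a single RHS value — holds.
(ii) {PartNo, Bin} → Price: every LHS value maps to a single RHS value — holds.
(iii) {PartNo, Price} → Bin: every LHS value maps to a single RHS value — holds.
3 of the 3 dependencies hold.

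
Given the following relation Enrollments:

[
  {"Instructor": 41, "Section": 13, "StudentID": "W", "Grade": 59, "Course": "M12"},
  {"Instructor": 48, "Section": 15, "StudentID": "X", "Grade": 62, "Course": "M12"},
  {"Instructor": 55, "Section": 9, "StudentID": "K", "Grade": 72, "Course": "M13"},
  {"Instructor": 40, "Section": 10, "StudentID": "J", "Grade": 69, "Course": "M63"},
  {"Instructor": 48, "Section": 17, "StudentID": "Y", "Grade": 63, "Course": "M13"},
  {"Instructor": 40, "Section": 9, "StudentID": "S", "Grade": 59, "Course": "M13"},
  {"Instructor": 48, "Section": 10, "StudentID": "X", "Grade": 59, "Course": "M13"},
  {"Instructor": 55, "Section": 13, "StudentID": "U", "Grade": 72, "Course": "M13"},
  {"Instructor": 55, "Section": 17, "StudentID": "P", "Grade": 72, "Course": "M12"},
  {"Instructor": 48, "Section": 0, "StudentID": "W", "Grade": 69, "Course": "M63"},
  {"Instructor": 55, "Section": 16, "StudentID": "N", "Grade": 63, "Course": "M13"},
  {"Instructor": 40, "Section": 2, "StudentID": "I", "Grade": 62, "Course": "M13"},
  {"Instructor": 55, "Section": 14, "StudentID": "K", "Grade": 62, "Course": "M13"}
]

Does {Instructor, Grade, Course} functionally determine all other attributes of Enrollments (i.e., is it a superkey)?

Two distinct rows share (Instructor=55, Grade=72, Course=M13), so {Instructor, Grade, Course} does not determine every attribute — not a superkey.

No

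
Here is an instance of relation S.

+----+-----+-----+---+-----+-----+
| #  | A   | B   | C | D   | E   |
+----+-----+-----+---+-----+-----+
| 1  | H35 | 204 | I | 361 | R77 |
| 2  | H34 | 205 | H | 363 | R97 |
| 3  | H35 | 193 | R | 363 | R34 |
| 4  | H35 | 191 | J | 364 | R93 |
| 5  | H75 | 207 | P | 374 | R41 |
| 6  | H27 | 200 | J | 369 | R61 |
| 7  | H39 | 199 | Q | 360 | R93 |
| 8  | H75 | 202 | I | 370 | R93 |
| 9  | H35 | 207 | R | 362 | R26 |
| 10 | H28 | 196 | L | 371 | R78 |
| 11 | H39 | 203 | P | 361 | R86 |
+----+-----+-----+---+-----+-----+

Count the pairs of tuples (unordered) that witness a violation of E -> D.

E=R93: violating pairs (4,7), (4,8), (7,8) — 3 pairs.

3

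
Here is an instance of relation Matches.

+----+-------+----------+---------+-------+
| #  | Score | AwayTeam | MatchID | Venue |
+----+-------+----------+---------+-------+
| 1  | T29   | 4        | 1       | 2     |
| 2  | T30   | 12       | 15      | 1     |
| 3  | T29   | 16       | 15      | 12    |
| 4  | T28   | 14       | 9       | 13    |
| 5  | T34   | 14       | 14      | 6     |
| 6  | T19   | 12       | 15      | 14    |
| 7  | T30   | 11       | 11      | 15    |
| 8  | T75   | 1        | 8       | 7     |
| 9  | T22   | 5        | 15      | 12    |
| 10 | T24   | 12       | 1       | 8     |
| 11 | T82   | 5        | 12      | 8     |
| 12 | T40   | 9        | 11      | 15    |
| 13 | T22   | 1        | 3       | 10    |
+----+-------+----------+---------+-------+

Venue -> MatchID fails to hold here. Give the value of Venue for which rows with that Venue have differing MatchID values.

Venue=2: row 1 → MatchID = 1 ✓
Venue=1: row 2 → MatchID = 15 ✓
Venue=12: rows 3, 9 → MatchID = 15, 15 ✓
Venue=13: row 4 → MatchID = 9 ✓
Venue=6: row 5 → MatchID = 14 ✓
Venue=14: row 6 → MatchID = 15 ✓
Venue=15: rows 7, 12 → MatchID = 11, 11 ✓
Venue=7: row 8 → MatchID = 8 ✓
Venue=8: rows 10, 11 → MatchID takes values {1, 12} — violation
Venue=10: row 13 → MatchID = 3 ✓
The only Venue value with inconsistent MatchID is Venue=8.

8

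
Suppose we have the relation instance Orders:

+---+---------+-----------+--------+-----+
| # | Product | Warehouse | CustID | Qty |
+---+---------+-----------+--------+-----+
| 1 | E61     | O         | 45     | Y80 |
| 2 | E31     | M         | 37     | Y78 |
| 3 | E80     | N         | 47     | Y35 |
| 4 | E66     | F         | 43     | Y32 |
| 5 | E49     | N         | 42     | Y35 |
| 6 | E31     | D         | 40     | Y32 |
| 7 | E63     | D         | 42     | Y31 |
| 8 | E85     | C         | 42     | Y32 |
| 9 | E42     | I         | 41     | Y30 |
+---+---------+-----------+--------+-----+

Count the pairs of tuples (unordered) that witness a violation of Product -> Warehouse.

1

Product=E31: violating pairs (2,6) — 1 pair.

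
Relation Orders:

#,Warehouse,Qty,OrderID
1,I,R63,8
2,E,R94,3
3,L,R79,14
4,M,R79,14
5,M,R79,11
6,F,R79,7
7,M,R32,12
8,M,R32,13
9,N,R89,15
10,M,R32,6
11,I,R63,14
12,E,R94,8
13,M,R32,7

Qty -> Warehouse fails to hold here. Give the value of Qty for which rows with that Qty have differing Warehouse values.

Qty=R63: rows 1, 11 → Warehouse = I, I ✓
Qty=R94: rows 2, 12 → Warehouse = E, E ✓
Qty=R79: rows 3, 4, 5, 6 → Warehouse takes values {L, M, F} — violation
Qty=R32: rows 7, 8, 10, 13 → Warehouse = M, M, M, M ✓
Qty=R89: row 9 → Warehouse = N ✓
The only Qty value with inconsistent Warehouse is Qty=R79.

R79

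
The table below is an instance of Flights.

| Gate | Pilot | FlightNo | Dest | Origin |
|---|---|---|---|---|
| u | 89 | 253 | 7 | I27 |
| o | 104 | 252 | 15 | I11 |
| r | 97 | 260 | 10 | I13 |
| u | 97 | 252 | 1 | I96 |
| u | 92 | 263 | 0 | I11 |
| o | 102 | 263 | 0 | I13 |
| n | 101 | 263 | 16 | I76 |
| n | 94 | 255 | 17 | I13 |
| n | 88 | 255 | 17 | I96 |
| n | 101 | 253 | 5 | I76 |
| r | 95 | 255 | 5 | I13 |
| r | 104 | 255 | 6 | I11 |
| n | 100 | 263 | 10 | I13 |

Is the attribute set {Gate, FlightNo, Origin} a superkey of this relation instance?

Yes

All 13 rows have distinct {Gate, FlightNo, Origin} values, so {Gate, FlightNo, Origin} → (all attributes) holds and {Gate, FlightNo, Origin} is a superkey.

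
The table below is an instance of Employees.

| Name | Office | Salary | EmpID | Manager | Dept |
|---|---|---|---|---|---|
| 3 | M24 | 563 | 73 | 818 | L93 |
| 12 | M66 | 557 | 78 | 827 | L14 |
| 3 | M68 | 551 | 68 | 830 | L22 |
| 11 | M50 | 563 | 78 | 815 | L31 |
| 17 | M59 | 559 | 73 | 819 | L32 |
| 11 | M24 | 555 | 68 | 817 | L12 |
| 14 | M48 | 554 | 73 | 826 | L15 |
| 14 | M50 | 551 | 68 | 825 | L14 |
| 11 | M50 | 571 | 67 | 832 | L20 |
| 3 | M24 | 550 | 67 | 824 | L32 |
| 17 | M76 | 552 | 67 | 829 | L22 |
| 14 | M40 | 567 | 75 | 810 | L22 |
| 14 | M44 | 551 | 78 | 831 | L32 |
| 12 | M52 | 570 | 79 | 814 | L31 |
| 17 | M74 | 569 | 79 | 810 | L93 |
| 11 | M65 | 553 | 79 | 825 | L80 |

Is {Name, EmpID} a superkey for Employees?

Yes

All 16 rows have distinct {Name, EmpID} values, so {Name, EmpID} → (all attributes) holds and {Name, EmpID} is a superkey.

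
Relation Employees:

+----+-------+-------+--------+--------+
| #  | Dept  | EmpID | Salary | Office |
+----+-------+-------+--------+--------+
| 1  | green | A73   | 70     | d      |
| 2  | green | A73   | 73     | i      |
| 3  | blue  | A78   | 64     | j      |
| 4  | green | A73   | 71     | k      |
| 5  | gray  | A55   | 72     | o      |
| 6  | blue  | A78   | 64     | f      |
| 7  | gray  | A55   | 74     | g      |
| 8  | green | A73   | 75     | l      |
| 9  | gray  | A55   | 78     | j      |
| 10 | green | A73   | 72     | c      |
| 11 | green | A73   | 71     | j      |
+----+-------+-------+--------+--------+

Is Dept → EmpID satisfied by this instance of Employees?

Dept=green: rows 1, 2, 4, 8, 10, 11 → EmpID = A73, A73, A73, A73, A73, A73 ✓
Dept=blue: rows 3, 6 → EmpID = A78, A78 ✓
Dept=gray: rows 5, 7, 9 → EmpID = A55, A55, A55 ✓
Every Dept value is associated with a single EmpID value, so Dept → EmpID holds.

Yes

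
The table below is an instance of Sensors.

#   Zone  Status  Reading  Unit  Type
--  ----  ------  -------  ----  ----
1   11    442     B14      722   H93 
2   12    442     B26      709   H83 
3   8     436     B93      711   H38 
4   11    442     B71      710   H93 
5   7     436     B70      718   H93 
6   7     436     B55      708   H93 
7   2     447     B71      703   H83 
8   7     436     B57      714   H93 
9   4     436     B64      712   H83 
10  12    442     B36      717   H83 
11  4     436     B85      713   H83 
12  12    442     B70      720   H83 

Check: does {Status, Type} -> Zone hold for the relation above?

(Status=442, Type=H93): rows 1, 4 → Zone = 11, 11 ✓
(Status=442, Type=H83): rows 2, 10, 12 → Zone = 12, 12, 12 ✓
(Status=436, Type=H38): row 3 → Zone = 8 ✓
(Status=436, Type=H93): rows 5, 6, 8 → Zone = 7, 7, 7 ✓
(Status=447, Type=H83): row 7 → Zone = 2 ✓
(Status=436, Type=H83): rows 9, 11 → Zone = 4, 4 ✓
Every {Status, Type} value is associated with a single Zone value, so {Status, Type} -> Zone holds.

Yes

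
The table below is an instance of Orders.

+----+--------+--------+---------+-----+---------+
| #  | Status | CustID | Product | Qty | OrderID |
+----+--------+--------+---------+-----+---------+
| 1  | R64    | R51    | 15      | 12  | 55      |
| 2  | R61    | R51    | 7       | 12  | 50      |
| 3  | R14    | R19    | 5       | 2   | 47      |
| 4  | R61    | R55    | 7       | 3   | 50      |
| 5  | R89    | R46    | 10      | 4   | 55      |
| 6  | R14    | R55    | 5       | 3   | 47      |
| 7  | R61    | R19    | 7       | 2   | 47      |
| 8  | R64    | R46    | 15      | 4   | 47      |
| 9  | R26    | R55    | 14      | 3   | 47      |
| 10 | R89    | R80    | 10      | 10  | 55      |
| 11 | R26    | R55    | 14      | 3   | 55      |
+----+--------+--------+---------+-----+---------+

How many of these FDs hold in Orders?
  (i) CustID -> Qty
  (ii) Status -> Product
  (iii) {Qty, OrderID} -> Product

2

(i) CustID -> Qty: every LHS value maps to a single RHS value — holds.
(ii) Status -> Product: every LHS value maps to a single RHS value — holds.
(iii) {Qty, OrderID} -> Product: (Qty=2, OrderID=47): rows 3, 7 → Product takes values {5, 7} — violation; (Qty=3, OrderID=47): rows 6, 9 → Product takes values {5, 14} — violation — fails.
2 of the 3 dependencies hold.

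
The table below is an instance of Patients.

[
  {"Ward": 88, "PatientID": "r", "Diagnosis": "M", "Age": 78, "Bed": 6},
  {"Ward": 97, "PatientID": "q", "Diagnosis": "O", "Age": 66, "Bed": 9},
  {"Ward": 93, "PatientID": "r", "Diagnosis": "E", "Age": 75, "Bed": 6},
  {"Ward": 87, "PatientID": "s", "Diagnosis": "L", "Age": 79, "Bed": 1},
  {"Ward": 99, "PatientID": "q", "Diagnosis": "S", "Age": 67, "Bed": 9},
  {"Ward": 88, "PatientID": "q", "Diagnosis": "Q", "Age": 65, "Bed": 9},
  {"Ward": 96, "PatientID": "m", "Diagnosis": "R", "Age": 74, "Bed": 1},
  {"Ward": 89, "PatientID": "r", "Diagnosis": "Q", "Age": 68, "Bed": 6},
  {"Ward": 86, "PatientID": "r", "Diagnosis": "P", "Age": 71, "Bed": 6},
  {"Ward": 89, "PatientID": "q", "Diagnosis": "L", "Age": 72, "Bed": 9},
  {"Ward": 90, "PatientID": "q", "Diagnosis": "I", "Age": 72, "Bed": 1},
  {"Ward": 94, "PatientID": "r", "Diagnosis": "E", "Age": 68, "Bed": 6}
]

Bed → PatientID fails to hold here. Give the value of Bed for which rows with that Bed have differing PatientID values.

1

Bed=6: 5 rows → PatientID = r, r, r, r, r ✓
Bed=9: 4 rows → PatientID = q, q, q, q ✓
Bed=1: 3 rows → PatientID takes values {s, m, q} — violation
The only Bed value with inconsistent PatientID is Bed=1.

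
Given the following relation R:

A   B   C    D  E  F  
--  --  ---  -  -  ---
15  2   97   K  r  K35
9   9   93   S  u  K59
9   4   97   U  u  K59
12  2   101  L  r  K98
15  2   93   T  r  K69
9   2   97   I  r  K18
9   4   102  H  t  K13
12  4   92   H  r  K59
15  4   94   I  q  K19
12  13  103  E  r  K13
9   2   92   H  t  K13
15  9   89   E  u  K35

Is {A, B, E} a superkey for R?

No

Two distinct rows share (A=15, B=2, E=r), so {A, B, E} does not determine every attribute — not a superkey.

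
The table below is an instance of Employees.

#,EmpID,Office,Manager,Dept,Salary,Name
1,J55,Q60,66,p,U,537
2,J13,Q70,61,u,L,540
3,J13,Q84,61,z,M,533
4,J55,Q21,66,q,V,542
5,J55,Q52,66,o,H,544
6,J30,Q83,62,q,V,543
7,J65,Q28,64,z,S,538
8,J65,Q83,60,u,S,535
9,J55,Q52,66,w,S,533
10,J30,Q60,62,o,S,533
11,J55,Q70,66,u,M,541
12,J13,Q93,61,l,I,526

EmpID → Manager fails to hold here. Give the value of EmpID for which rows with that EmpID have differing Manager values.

EmpID=J55: rows 1, 4, 5, 9, 11 → Manager = 66, 66, 66, 66, 66 ✓
EmpID=J13: rows 2, 3, 12 → Manager = 61, 61, 61 ✓
EmpID=J30: rows 6, 10 → Manager = 62, 62 ✓
EmpID=J65: rows 7, 8 → Manager takes values {64, 60} — violation
The only EmpID value with inconsistent Manager is EmpID=J65.

J65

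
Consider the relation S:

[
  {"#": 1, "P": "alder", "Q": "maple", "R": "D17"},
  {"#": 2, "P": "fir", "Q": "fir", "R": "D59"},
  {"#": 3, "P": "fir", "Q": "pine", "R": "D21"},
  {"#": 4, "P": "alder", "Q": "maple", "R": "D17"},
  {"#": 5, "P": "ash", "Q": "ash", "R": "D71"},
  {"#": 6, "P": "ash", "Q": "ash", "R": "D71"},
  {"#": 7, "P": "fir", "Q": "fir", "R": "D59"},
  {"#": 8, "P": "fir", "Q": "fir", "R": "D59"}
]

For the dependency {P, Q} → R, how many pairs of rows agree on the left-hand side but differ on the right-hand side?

(P=alder, Q=maple): all 2 rows agree on R — 0 pairs.
(P=fir, Q=fir): all 3 rows agree on R — 0 pairs.
(P=ash, Q=ash): all 2 rows agree on R — 0 pairs.

0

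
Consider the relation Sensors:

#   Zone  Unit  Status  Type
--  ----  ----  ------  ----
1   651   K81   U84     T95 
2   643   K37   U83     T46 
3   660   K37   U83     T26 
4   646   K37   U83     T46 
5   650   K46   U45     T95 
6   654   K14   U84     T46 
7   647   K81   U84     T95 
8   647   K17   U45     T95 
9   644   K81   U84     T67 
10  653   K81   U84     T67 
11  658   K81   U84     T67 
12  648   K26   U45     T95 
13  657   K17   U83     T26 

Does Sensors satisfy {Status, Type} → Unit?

(Status=U84, Type=T95): rows 1, 7 → Unit = K81, K81 ✓
(Status=U83, Type=T46): rows 2, 4 → Unit = K37, K37 ✓
(Status=U83, Type=T26): rows 3, 13 → Unit takes values {K37, K17} — violation
(Status=U45, Type=T95): rows 5, 8, 12 → Unit takes values {K46, K17, K26} — violation
(Status=U84, Type=T46): row 6 → Unit = K14 ✓
(Status=U84, Type=T67): rows 9, 10, 11 → Unit = K81, K81, K81 ✓
Two rows agree on {Status, Type} but differ on Unit, so {Status, Type} → Unit does not hold.

No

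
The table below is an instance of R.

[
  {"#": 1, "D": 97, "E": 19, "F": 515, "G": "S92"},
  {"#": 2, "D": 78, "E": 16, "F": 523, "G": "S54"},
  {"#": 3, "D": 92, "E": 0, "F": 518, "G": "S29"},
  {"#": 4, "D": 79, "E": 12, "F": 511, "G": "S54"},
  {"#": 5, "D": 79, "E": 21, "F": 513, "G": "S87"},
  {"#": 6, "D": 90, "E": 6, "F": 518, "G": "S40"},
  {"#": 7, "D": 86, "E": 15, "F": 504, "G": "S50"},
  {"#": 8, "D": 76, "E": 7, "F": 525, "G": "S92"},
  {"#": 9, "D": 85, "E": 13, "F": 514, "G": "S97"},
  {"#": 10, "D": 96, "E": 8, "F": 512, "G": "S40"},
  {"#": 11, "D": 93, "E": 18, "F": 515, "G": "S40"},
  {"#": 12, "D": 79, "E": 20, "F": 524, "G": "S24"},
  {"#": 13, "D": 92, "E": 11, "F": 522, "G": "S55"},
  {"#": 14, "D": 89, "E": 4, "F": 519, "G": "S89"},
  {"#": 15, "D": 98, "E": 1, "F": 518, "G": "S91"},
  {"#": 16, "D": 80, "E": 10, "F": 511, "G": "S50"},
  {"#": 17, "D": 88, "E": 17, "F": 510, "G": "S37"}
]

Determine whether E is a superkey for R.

All 17 rows have distinct E values, so E → (all attributes) holds and E is a superkey.

Yes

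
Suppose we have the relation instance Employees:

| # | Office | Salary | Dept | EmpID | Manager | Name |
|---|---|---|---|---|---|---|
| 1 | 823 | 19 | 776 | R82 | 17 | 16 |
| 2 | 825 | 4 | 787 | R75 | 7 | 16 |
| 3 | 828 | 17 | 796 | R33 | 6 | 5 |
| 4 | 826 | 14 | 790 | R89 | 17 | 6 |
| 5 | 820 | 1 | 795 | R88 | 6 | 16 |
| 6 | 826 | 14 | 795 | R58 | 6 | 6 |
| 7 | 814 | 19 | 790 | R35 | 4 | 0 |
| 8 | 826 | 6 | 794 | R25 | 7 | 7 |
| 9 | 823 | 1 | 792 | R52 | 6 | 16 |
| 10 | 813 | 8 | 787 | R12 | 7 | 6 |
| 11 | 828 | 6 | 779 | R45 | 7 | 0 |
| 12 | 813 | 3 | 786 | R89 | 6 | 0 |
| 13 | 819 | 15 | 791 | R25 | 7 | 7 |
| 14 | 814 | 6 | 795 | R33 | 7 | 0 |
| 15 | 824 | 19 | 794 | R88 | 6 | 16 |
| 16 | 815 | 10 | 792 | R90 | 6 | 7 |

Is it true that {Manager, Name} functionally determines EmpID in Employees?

(Manager=17, Name=16): row 1 → EmpID = R82 ✓
(Manager=7, Name=16): row 2 → EmpID = R75 ✓
(Manager=6, Name=5): row 3 → EmpID = R33 ✓
(Manager=17, Name=6): row 4 → EmpID = R89 ✓
(Manager=6, Name=16): rows 5, 9, 15 → EmpID takes values {R88, R52} — violation
(Manager=6, Name=6): row 6 → EmpID = R58 ✓
(Manager=4, Name=0): row 7 → EmpID = R35 ✓
(Manager=7, Name=7): rows 8, 13 → EmpID = R25, R25 ✓
(Manager=7, Name=6): row 10 → EmpID = R12 ✓
(Manager=7, Name=0): rows 11, 14 → EmpID takes values {R45, R33} — violation
(Manager=6, Name=0): row 12 → EmpID = R89 ✓
(Manager=6, Name=7): row 16 → EmpID = R90 ✓
Two rows agree on {Manager, Name} but differ on EmpID, so {Manager, Name} -> EmpID does not hold.

No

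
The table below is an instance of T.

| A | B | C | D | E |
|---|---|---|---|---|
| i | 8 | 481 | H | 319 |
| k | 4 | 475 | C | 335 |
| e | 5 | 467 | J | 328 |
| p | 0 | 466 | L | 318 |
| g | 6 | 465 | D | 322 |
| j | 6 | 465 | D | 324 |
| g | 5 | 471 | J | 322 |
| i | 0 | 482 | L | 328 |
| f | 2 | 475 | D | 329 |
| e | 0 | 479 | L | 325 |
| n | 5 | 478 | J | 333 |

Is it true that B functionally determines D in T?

B=8: 1 row → D = H ✓
B=4: 1 row → D = C ✓
B=5: 3 rows → D = J, J, J ✓
B=0: 3 rows → D = L, L, L ✓
B=6: 2 rows → D = D, D ✓
B=2: 1 row → D = D ✓
Every B value is associated with a single D value, so B → D holds.

Yes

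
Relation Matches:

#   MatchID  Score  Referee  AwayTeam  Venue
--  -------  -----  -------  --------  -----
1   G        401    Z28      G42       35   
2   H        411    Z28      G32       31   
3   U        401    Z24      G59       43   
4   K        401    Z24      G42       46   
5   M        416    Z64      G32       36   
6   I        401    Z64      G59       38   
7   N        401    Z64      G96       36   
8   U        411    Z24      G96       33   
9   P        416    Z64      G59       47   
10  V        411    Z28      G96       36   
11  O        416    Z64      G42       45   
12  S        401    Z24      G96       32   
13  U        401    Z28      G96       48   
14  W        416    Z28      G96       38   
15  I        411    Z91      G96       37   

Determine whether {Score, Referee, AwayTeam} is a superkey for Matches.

All 15 rows have distinct {Score, Referee, AwayTeam} values, so {Score, Referee, AwayTeam} → (all attributes) holds and {Score, Referee, AwayTeam} is a superkey.

Yes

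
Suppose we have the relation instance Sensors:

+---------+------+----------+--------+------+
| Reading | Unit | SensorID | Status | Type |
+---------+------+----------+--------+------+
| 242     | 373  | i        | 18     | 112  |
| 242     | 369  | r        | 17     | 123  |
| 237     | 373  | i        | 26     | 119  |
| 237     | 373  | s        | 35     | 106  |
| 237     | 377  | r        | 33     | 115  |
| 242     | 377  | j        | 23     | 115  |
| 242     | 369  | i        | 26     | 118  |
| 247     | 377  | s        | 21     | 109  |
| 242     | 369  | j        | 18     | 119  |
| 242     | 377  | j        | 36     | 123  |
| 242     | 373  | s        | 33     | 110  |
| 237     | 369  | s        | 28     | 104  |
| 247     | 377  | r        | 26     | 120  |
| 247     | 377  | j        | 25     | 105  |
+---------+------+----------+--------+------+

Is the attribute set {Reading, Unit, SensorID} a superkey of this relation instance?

No

Two distinct rows share (Reading=242, Unit=377, SensorID=j), so {Reading, Unit, SensorID} does not determine every attribute — not a superkey.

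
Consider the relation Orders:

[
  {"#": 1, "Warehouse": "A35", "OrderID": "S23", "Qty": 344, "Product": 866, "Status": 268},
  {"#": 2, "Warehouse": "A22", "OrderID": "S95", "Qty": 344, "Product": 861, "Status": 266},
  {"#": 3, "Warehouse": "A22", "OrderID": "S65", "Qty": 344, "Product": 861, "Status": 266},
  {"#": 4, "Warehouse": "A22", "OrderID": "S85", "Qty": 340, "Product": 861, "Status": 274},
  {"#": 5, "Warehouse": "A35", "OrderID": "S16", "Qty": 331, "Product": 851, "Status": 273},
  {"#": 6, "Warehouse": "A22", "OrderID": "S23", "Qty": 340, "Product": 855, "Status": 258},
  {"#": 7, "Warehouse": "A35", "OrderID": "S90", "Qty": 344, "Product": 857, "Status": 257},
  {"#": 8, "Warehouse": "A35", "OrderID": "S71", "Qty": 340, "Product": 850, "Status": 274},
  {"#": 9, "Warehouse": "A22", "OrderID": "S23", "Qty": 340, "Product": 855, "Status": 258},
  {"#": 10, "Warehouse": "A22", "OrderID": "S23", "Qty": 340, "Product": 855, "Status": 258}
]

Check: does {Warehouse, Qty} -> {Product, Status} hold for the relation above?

(Warehouse=A35, Qty=344): rows 1, 7 → {Product,Status} takes values {(866, 268), (857, 257)} — violation
(Warehouse=A22, Qty=344): rows 2, 3 → {Product,Status} = (861, 266), (861, 266) ✓
(Warehouse=A22, Qty=340): rows 4, 6, 9, 10 → {Product,Status} takes values {(861, 274), (855, 258)} — violation
(Warehouse=A35, Qty=331): row 5 → {Product,Status} = (851, 273) ✓
(Warehouse=A35, Qty=340): row 8 → {Product,Status} = (850, 274) ✓
Two rows agree on {Warehouse, Qty} but differ on {Product, Status}, so {Warehouse, Qty} -> {Product, Status} does not hold.

No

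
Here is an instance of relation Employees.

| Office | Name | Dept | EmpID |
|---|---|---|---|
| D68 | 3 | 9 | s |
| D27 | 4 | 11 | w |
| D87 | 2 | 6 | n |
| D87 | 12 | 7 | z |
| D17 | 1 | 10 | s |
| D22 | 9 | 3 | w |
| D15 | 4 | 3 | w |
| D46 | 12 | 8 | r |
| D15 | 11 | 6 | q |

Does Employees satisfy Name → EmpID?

No

Name=3: 1 row → EmpID = s ✓
Name=4: 2 rows → EmpID = w, w ✓
Name=2: 1 row → EmpID = n ✓
Name=12: 2 rows → EmpID takes values {z, r} — violation
Name=1: 1 row → EmpID = s ✓
Name=9: 1 row → EmpID = w ✓
Name=11: 1 row → EmpID = q ✓
Two rows agree on Name but differ on EmpID, so Name → EmpID does not hold.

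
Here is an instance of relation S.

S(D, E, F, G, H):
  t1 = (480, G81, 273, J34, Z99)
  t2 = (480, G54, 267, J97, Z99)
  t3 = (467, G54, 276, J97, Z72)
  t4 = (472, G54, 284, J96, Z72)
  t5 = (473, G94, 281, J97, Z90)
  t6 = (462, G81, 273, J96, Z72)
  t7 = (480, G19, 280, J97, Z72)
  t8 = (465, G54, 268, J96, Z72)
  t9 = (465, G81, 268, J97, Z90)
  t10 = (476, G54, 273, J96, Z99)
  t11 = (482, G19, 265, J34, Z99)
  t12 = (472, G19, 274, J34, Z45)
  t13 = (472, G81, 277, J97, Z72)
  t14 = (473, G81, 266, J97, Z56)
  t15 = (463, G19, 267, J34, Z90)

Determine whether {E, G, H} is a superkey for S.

Rows 4 and 8 have the same {E, G, H} value (E=G54, G=J96, H=Z72) but are distinct tuples, so {E, G, H} does not determine every attribute — not a superkey.

No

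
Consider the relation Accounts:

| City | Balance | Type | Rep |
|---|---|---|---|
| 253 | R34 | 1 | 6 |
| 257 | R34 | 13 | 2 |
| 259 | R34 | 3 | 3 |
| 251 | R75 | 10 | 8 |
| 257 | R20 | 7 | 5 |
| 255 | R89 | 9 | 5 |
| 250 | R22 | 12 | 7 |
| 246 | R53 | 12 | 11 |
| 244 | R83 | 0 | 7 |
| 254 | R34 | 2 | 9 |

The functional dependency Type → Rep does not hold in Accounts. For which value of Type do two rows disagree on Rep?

12

Type=1: 1 row → Rep = 6 ✓
Type=13: 1 row → Rep = 2 ✓
Type=3: 1 row → Rep = 3 ✓
Type=10: 1 row → Rep = 8 ✓
Type=7: 1 row → Rep = 5 ✓
Type=9: 1 row → Rep = 5 ✓
Type=12: 2 rows → Rep takes values {7, 11} — violation
Type=0: 1 row → Rep = 7 ✓
Type=2: 1 row → Rep = 9 ✓
The only Type value with inconsistent Rep is Type=12.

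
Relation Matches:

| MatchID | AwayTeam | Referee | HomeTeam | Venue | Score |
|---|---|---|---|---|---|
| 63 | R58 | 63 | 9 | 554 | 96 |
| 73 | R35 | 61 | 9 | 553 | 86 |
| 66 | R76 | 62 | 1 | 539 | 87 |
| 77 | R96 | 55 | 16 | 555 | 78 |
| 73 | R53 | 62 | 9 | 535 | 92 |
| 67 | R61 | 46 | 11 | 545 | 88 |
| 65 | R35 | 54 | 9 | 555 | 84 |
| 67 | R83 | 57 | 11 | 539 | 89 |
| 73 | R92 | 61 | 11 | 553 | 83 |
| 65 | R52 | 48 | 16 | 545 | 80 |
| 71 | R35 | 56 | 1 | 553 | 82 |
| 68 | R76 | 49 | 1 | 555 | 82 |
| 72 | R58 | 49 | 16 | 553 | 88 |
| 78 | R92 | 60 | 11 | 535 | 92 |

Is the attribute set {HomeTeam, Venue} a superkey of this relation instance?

All 14 rows have distinct {HomeTeam, Venue} values, so {HomeTeam, Venue} → (all attributes) holds and {HomeTeam, Venue} is a superkey.

Yes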